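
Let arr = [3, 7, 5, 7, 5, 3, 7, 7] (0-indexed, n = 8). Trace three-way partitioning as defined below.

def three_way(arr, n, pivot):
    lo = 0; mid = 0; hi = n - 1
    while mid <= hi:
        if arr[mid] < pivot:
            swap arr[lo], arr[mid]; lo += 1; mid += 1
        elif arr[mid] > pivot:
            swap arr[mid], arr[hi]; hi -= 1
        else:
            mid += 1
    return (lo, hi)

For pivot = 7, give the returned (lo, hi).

lo=0 mid=0 hi=7
3<7: swap(0,0), lo=1 mid=1 ⇒ [3, 7, 5, 7, 5, 3, 7, 7]
7=7: mid=2
5<7: swap(1,2), lo=2 mid=3 ⇒ [3, 5, 7, 7, 5, 3, 7, 7]
7=7: mid=4
5<7: swap(2,4), lo=3 mid=5 ⇒ [3, 5, 5, 7, 7, 3, 7, 7]
3<7: swap(3,5), lo=4 mid=6 ⇒ [3, 5, 5, 3, 7, 7, 7, 7]
7=7: mid=7
7=7: mid=8
done. lo=4 hi=7; arr=[3, 5, 5, 3, 7, 7, 7, 7]

(4, 7)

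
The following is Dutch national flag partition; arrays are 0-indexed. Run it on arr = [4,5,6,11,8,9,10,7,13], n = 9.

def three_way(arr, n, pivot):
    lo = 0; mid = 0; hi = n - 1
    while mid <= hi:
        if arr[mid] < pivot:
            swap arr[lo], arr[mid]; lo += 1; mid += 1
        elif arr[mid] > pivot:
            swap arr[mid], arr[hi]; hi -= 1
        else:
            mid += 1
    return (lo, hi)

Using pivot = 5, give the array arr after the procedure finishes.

[4,5,11,8,9,10,7,13,6]

lo=0 mid=0 hi=8
4<5: swap(0,0), lo=1 mid=1 ⇒ [4,5,6,11,8,9,10,7,13]
5=5: mid=2
6>5: swap(2,8), hi=7 ⇒ [4,5,13,11,8,9,10,7,6]
13>5: swap(2,7), hi=6 ⇒ [4,5,7,11,8,9,10,13,6]
7>5: swap(2,6), hi=5 ⇒ [4,5,10,11,8,9,7,13,6]
10>5: swap(2,5), hi=4 ⇒ [4,5,9,11,8,10,7,13,6]
9>5: swap(2,4), hi=3 ⇒ [4,5,8,11,9,10,7,13,6]
8>5: swap(2,3), hi=2 ⇒ [4,5,11,8,9,10,7,13,6]
11>5: swap(2,2), hi=1 ⇒ [4,5,11,8,9,10,7,13,6]
done. lo=1 hi=1; arr=[4,5,11,8,9,10,7,13,6]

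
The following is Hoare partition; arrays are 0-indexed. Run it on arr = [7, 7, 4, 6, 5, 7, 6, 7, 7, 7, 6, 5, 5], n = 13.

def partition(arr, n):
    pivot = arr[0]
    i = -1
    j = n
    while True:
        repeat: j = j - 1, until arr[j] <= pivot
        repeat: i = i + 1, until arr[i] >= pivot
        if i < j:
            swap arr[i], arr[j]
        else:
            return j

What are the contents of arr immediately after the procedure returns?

[5, 5, 4, 6, 5, 6, 6, 7, 7, 7, 7, 7, 7]

pivot = arr[0] = 7; i = -1, j = 13
j→12 (arr[12]=5≤7), i→0 (arr[0]=7≥7); i<j, swap → [5, 7, 4, 6, 5, 7, 6, 7, 7, 7, 6, 5, 7]
j→11 (arr[11]=5≤7), i→1 (arr[1]=7≥7); i<j, swap → [5, 5, 4, 6, 5, 7, 6, 7, 7, 7, 6, 7, 7]
j→10 (arr[10]=6≤7), i→5 (arr[5]=7≥7); i<j, swap → [5, 5, 4, 6, 5, 6, 6, 7, 7, 7, 7, 7, 7]
j→9 (arr[9]=7≤7), i→7 (arr[7]=7≥7); i<j, swap → [5, 5, 4, 6, 5, 6, 6, 7, 7, 7, 7, 7, 7]
j→8, i→8; i≥j, return j=8. arr = [5, 5, 4, 6, 5, 6, 6, 7, 7, 7, 7, 7, 7]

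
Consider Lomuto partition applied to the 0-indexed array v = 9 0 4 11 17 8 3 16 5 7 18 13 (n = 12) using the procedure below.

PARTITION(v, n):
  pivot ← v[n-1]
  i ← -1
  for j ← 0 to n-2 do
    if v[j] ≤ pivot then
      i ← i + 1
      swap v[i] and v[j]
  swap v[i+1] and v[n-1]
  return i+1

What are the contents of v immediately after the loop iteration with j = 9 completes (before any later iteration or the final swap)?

9 0 4 11 8 3 5 7 17 16 18 13

pivot = v[11] = 13; i = -1
j=0: v[0]=9 ≤ 13 → i=0, swap v[0],v[0] (no change) → 9 0 4 11 17 8 3 16 5 7 18 13
j=1: v[1]=0 ≤ 13 → i=1, swap v[1],v[1] (no change) → 9 0 4 11 17 8 3 16 5 7 18 13
j=2: v[2]=4 ≤ 13 → i=2, swap v[2],v[2] (no change) → 9 0 4 11 17 8 3 16 5 7 18 13
j=3: v[3]=11 ≤ 13 → i=3, swap v[3],v[3] (no change) → 9 0 4 11 17 8 3 16 5 7 18 13
j=4: v[4]=17 > 13 → no swap
j=5: v[5]=8 ≤ 13 → i=4, swap v[4],v[5] → 9 0 4 11 8 17 3 16 5 7 18 13
j=6: v[6]=3 ≤ 13 → i=5, swap v[5],v[6] → 9 0 4 11 8 3 17 16 5 7 18 13
j=7: v[7]=16 > 13 → no swap
j=8: v[8]=5 ≤ 13 → i=6, swap v[6],v[8] → 9 0 4 11 8 3 5 16 17 7 18 13
j=9: v[9]=7 ≤ 13 → i=7, swap v[7],v[9] → 9 0 4 11 8 3 5 7 17 16 18 13
(after j=9) v = 9 0 4 11 8 3 5 7 17 16 18 13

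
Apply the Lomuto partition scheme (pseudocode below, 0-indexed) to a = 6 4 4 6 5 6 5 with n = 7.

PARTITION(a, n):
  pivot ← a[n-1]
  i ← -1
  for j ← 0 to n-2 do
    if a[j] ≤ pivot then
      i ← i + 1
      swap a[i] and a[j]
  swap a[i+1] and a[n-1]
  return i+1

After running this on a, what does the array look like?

4 4 5 5 6 6 6

pivot=5, i=-1
j=0: 6>5, skip
j=1: 4≤5, i=0, swap(0,1) ⇒ 4 6 4 6 5 6 5
j=2: 4≤5, i=1, swap(1,2) ⇒ 4 4 6 6 5 6 5
j=3: 6>5, skip
j=4: 5≤5, i=2, swap(2,4) ⇒ 4 4 5 6 6 6 5
j=5: 6>5, skip
swap(3,6) ⇒ 4 4 5 5 6 6 6; return 3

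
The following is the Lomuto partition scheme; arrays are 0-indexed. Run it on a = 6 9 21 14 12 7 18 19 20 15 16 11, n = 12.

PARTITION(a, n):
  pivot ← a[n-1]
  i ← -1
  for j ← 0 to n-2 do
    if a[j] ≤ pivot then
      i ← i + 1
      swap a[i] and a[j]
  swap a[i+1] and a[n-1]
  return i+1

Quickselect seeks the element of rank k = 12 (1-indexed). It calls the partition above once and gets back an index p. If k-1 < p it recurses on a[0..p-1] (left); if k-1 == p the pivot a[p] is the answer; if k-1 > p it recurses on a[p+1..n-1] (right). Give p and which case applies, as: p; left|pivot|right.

3; right

pivot=11, i=-1
j=0: 6≤11, i=0, swap(0,0) ⇒ 6 9 21 14 12 7 18 19 20 15 16 11
j=1: 9≤11, i=1, swap(1,1) ⇒ 6 9 21 14 12 7 18 19 20 15 16 11
j=2: 21>11, skip
j=3: 14>11, skip
j=4: 12>11, skip
j=5: 7≤11, i=2, swap(2,5) ⇒ 6 9 7 14 12 21 18 19 20 15 16 11
j=6: 18>11, skip
j=7: 19>11, skip
j=8: 20>11, skip
j=9: 15>11, skip
j=10: 16>11, skip
swap(3,11) ⇒ 6 9 7 11 12 21 18 19 20 15 16 14; return 3
p = 3; k-1 = 11 > 3 ⇒ right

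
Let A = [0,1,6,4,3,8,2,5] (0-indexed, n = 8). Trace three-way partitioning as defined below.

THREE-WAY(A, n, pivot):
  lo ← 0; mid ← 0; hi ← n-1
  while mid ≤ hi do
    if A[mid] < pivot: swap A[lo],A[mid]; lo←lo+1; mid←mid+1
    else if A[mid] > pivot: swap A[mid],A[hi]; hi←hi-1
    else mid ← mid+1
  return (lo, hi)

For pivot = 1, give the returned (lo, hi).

lo=0 mid=0 hi=7
0<1: swap(0,0), lo=1 mid=1 ⇒ [0,1,6,4,3,8,2,5]
1=1: mid=2
6>1: swap(2,7), hi=6 ⇒ [0,1,5,4,3,8,2,6]
5>1: swap(2,6), hi=5 ⇒ [0,1,2,4,3,8,5,6]
2>1: swap(2,5), hi=4 ⇒ [0,1,8,4,3,2,5,6]
8>1: swap(2,4), hi=3 ⇒ [0,1,3,4,8,2,5,6]
3>1: swap(2,3), hi=2 ⇒ [0,1,4,3,8,2,5,6]
4>1: swap(2,2), hi=1 ⇒ [0,1,4,3,8,2,5,6]
done. lo=1 hi=1; A=[0,1,4,3,8,2,5,6]

(1, 1)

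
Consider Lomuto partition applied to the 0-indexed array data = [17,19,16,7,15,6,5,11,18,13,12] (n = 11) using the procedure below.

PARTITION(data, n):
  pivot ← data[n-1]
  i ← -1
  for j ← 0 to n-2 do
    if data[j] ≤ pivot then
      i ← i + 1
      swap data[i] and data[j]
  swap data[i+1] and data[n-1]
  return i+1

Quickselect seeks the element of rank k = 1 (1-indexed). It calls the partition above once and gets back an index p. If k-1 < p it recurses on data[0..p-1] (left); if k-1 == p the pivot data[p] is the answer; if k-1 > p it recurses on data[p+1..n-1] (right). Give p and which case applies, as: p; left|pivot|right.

4; left

pivot = data[10] = 12; i = -1
j=0: data[0]=17 > 12 → no swap
j=1: data[1]=19 > 12 → no swap
j=2: data[2]=16 > 12 → no swap
j=3: data[3]=7 ≤ 12 → i=0, swap data[0],data[3] → [7,19,16,17,15,6,5,11,18,13,12]
j=4: data[4]=15 > 12 → no swap
j=5: data[5]=6 ≤ 12 → i=1, swap data[1],data[5] → [7,6,16,17,15,19,5,11,18,13,12]
j=6: data[6]=5 ≤ 12 → i=2, swap data[2],data[6] → [7,6,5,17,15,19,16,11,18,13,12]
j=7: data[7]=11 ≤ 12 → i=3, swap data[3],data[7] → [7,6,5,11,15,19,16,17,18,13,12]
j=8: data[8]=18 > 12 → no swap
j=9: data[9]=13 > 12 → no swap
final swap data[4],data[10] → [7,6,5,11,12,19,16,17,18,13,15]; return 4
p = 4; k-1 = 0 < 4 ⇒ left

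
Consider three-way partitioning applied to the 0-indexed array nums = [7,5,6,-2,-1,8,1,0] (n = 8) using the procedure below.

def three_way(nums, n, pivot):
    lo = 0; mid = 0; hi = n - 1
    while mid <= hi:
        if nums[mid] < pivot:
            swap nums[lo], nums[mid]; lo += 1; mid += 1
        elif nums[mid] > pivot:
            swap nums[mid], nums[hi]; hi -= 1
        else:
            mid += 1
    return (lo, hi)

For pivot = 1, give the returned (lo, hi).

(3, 3)

pivot = 1; lo=0, mid=0, hi=7
nums[mid]=7>1: swap nums[0],nums[7]; hi=6 → [0,5,6,-2,-1,8,1,7]
nums[mid]=0<1: swap nums[0],nums[0]; lo=1,mid=1 → [0,5,6,-2,-1,8,1,7]
nums[mid]=5>1: swap nums[1],nums[6]; hi=5 → [0,1,6,-2,-1,8,5,7]
nums[mid]=1=1: mid=2
nums[mid]=6>1: swap nums[2],nums[5]; hi=4 → [0,1,8,-2,-1,6,5,7]
nums[mid]=8>1: swap nums[2],nums[4]; hi=3 → [0,1,-1,-2,8,6,5,7]
nums[mid]=-1<1: swap nums[1],nums[2]; lo=2,mid=3 → [0,-1,1,-2,8,6,5,7]
nums[mid]=-2<1: swap nums[2],nums[3]; lo=3,mid=4 → [0,-1,-2,1,8,6,5,7]
end: lo=3, hi=3; nums = [0,-1,-2,1,8,6,5,7]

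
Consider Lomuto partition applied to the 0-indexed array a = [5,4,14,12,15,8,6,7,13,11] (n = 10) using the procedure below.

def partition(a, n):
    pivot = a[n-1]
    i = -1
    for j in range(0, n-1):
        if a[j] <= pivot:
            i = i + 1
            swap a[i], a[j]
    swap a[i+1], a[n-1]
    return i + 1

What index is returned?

pivot = a[9] = 11; i = -1
j=0: a[0]=5 ≤ 11 → i=0, swap a[0],a[0] (no change) → [5,4,14,12,15,8,6,7,13,11]
j=1: a[1]=4 ≤ 11 → i=1, swap a[1],a[1] (no change) → [5,4,14,12,15,8,6,7,13,11]
j=2: a[2]=14 > 11 → no swap
j=3: a[3]=12 > 11 → no swap
j=4: a[4]=15 > 11 → no swap
j=5: a[5]=8 ≤ 11 → i=2, swap a[2],a[5] → [5,4,8,12,15,14,6,7,13,11]
j=6: a[6]=6 ≤ 11 → i=3, swap a[3],a[6] → [5,4,8,6,15,14,12,7,13,11]
j=7: a[7]=7 ≤ 11 → i=4, swap a[4],a[7] → [5,4,8,6,7,14,12,15,13,11]
j=8: a[8]=13 > 11 → no swap
final swap a[5],a[9] → [5,4,8,6,7,11,12,15,13,14]; return 5

5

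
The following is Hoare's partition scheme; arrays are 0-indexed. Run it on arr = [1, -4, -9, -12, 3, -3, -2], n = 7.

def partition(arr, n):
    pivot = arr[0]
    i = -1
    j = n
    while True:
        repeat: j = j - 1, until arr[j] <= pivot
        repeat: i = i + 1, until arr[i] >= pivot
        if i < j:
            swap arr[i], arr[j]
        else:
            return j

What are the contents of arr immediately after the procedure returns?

pivot = arr[0] = 1; i = -1, j = 7
j→6 (arr[6]=-2≤1), i→0 (arr[0]=1≥1); i<j, swap → [-2, -4, -9, -12, 3, -3, 1]
j→5 (arr[5]=-3≤1), i→4 (arr[4]=3≥1); i<j, swap → [-2, -4, -9, -12, -3, 3, 1]
j→4, i→5; i≥j, return j=4. arr = [-2, -4, -9, -12, -3, 3, 1]

[-2, -4, -9, -12, -3, 3, 1]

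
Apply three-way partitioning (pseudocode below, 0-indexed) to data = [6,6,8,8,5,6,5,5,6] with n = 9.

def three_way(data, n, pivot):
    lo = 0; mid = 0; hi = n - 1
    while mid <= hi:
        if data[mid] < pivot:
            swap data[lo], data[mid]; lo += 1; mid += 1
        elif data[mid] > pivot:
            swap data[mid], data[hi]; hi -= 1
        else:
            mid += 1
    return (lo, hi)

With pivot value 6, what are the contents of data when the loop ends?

[5,5,5,6,6,6,6,8,8]

lo=0 mid=0 hi=8
6=6: mid=1
6=6: mid=2
8>6: swap(2,8), hi=7 ⇒ [6,6,6,8,5,6,5,5,8]
6=6: mid=3
8>6: swap(3,7), hi=6 ⇒ [6,6,6,5,5,6,5,8,8]
5<6: swap(0,3), lo=1 mid=4 ⇒ [5,6,6,6,5,6,5,8,8]
5<6: swap(1,4), lo=2 mid=5 ⇒ [5,5,6,6,6,6,5,8,8]
6=6: mid=6
5<6: swap(2,6), lo=3 mid=7 ⇒ [5,5,5,6,6,6,6,8,8]
done. lo=3 hi=6; data=[5,5,5,6,6,6,6,8,8]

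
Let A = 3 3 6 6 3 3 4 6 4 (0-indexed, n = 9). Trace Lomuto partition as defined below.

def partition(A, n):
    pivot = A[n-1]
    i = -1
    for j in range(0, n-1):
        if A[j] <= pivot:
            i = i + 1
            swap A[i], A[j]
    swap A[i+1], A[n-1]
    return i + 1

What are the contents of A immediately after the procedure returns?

pivot = A[8] = 4; i = -1
j=0: A[0]=3 ≤ 4 → i=0, swap A[0],A[0] (no change) → 3 3 6 6 3 3 4 6 4
j=1: A[1]=3 ≤ 4 → i=1, swap A[1],A[1] (no change) → 3 3 6 6 3 3 4 6 4
j=2: A[2]=6 > 4 → no swap
j=3: A[3]=6 > 4 → no swap
j=4: A[4]=3 ≤ 4 → i=2, swap A[2],A[4] → 3 3 3 6 6 3 4 6 4
j=5: A[5]=3 ≤ 4 → i=3, swap A[3],A[5] → 3 3 3 3 6 6 4 6 4
j=6: A[6]=4 ≤ 4 → i=4, swap A[4],A[6] → 3 3 3 3 4 6 6 6 4
j=7: A[7]=6 > 4 → no swap
final swap A[5],A[8] → 3 3 3 3 4 4 6 6 6; return 5

3 3 3 3 4 4 6 6 6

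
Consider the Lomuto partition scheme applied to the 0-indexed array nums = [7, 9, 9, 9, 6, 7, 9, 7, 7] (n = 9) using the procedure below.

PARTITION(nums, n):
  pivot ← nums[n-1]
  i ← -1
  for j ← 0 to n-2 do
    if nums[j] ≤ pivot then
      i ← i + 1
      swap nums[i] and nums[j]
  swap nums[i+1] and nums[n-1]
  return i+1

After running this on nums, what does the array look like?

[7, 6, 7, 7, 7, 9, 9, 9, 9]

pivot = nums[8] = 7; i = -1
j=0: nums[0]=7 ≤ 7 → i=0, swap nums[0],nums[0] (no change) → [7, 9, 9, 9, 6, 7, 9, 7, 7]
j=1: nums[1]=9 > 7 → no swap
j=2: nums[2]=9 > 7 → no swap
j=3: nums[3]=9 > 7 → no swap
j=4: nums[4]=6 ≤ 7 → i=1, swap nums[1],nums[4] → [7, 6, 9, 9, 9, 7, 9, 7, 7]
j=5: nums[5]=7 ≤ 7 → i=2, swap nums[2],nums[5] → [7, 6, 7, 9, 9, 9, 9, 7, 7]
j=6: nums[6]=9 > 7 → no swap
j=7: nums[7]=7 ≤ 7 → i=3, swap nums[3],nums[7] → [7, 6, 7, 7, 9, 9, 9, 9, 7]
final swap nums[4],nums[8] → [7, 6, 7, 7, 7, 9, 9, 9, 9]; return 4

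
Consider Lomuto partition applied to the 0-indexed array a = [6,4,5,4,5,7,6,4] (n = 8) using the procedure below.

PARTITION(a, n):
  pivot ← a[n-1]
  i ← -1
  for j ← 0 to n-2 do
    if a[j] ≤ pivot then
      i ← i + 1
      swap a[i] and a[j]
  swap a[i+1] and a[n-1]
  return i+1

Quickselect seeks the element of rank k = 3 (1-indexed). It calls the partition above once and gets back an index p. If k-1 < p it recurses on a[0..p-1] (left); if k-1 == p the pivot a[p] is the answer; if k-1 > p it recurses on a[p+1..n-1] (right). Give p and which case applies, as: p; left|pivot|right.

pivot = a[7] = 4; i = -1
j=0: a[0]=6 > 4 → no swap
j=1: a[1]=4 ≤ 4 → i=0, swap a[0],a[1] → [4,6,5,4,5,7,6,4]
j=2: a[2]=5 > 4 → no swap
j=3: a[3]=4 ≤ 4 → i=1, swap a[1],a[3] → [4,4,5,6,5,7,6,4]
j=4: a[4]=5 > 4 → no swap
j=5: a[5]=7 > 4 → no swap
j=6: a[6]=6 > 4 → no swap
final swap a[2],a[7] → [4,4,4,6,5,7,6,5]; return 2
p = 2; k-1 = 2 == 2 ⇒ pivot

2; pivot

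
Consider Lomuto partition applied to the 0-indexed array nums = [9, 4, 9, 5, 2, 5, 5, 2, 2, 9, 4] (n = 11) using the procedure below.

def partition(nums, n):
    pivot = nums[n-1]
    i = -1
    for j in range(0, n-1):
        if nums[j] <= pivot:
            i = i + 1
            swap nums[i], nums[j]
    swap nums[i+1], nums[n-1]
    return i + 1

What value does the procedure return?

pivot=4, i=-1
j=0: 9>4, skip
j=1: 4≤4, i=0, swap(0,1) ⇒ [4, 9, 9, 5, 2, 5, 5, 2, 2, 9, 4]
j=2: 9>4, skip
j=3: 5>4, skip
j=4: 2≤4, i=1, swap(1,4) ⇒ [4, 2, 9, 5, 9, 5, 5, 2, 2, 9, 4]
j=5: 5>4, skip
j=6: 5>4, skip
j=7: 2≤4, i=2, swap(2,7) ⇒ [4, 2, 2, 5, 9, 5, 5, 9, 2, 9, 4]
j=8: 2≤4, i=3, swap(3,8) ⇒ [4, 2, 2, 2, 9, 5, 5, 9, 5, 9, 4]
j=9: 9>4, skip
swap(4,10) ⇒ [4, 2, 2, 2, 4, 5, 5, 9, 5, 9, 9]; return 4

4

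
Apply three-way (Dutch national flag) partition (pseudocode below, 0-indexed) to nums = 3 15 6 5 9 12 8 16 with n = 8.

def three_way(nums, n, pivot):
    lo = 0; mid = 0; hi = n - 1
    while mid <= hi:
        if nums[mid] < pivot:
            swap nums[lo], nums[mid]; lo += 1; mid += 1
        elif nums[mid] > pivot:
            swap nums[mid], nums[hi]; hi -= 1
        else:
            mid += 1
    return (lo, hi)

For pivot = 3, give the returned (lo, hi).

pivot = 3; lo=0, mid=0, hi=7
nums[mid]=3=3: mid=1
nums[mid]=15>3: swap nums[1],nums[7]; hi=6 → 3 16 6 5 9 12 8 15
nums[mid]=16>3: swap nums[1],nums[6]; hi=5 → 3 8 6 5 9 12 16 15
nums[mid]=8>3: swap nums[1],nums[5]; hi=4 → 3 12 6 5 9 8 16 15
nums[mid]=12>3: swap nums[1],nums[4]; hi=3 → 3 9 6 5 12 8 16 15
nums[mid]=9>3: swap nums[1],nums[3]; hi=2 → 3 5 6 9 12 8 16 15
nums[mid]=5>3: swap nums[1],nums[2]; hi=1 → 3 6 5 9 12 8 16 15
nums[mid]=6>3: swap nums[1],nums[1]; hi=0 → 3 6 5 9 12 8 16 15
end: lo=0, hi=0; nums = 3 6 5 9 12 8 16 15

(0, 0)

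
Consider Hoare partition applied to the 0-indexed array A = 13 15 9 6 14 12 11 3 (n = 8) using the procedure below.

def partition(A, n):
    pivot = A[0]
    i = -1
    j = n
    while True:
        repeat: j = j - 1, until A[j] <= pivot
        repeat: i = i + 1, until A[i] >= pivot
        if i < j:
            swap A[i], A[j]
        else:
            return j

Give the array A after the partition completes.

3 11 9 6 12 14 15 13

pivot = A[0] = 13; i = -1, j = 8
j→7 (A[7]=3≤13), i→0 (A[0]=13≥13); i<j, swap → 3 15 9 6 14 12 11 13
j→6 (A[6]=11≤13), i→1 (A[1]=15≥13); i<j, swap → 3 11 9 6 14 12 15 13
j→5 (A[5]=12≤13), i→4 (A[4]=14≥13); i<j, swap → 3 11 9 6 12 14 15 13
j→4, i→5; i≥j, return j=4. A = 3 11 9 6 12 14 15 13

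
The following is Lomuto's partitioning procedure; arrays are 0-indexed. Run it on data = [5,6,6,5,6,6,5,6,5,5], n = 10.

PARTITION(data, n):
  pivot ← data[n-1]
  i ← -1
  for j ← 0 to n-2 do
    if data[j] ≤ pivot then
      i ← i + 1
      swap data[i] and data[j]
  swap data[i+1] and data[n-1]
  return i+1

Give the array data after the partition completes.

[5,5,5,5,5,6,6,6,6,6]

pivot=5, i=-1
j=0: 5≤5, i=0, swap(0,0) ⇒ [5,6,6,5,6,6,5,6,5,5]
j=1: 6>5, skip
j=2: 6>5, skip
j=3: 5≤5, i=1, swap(1,3) ⇒ [5,5,6,6,6,6,5,6,5,5]
j=4: 6>5, skip
j=5: 6>5, skip
j=6: 5≤5, i=2, swap(2,6) ⇒ [5,5,5,6,6,6,6,6,5,5]
j=7: 6>5, skip
j=8: 5≤5, i=3, swap(3,8) ⇒ [5,5,5,5,6,6,6,6,6,5]
swap(4,9) ⇒ [5,5,5,5,5,6,6,6,6,6]; return 4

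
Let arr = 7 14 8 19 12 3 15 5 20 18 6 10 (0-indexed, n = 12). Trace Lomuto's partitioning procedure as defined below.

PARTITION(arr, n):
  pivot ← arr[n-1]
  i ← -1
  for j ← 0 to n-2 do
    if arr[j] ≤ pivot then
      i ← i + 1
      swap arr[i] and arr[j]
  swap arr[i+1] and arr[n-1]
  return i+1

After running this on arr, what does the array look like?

pivot=10, i=-1
j=0: 7≤10, i=0, swap(0,0) ⇒ 7 14 8 19 12 3 15 5 20 18 6 10
j=1: 14>10, skip
j=2: 8≤10, i=1, swap(1,2) ⇒ 7 8 14 19 12 3 15 5 20 18 6 10
j=3: 19>10, skip
j=4: 12>10, skip
j=5: 3≤10, i=2, swap(2,5) ⇒ 7 8 3 19 12 14 15 5 20 18 6 10
j=6: 15>10, skip
j=7: 5≤10, i=3, swap(3,7) ⇒ 7 8 3 5 12 14 15 19 20 18 6 10
j=8: 20>10, skip
j=9: 18>10, skip
j=10: 6≤10, i=4, swap(4,10) ⇒ 7 8 3 5 6 14 15 19 20 18 12 10
swap(5,11) ⇒ 7 8 3 5 6 10 15 19 20 18 12 14; return 5

7 8 3 5 6 10 15 19 20 18 12 14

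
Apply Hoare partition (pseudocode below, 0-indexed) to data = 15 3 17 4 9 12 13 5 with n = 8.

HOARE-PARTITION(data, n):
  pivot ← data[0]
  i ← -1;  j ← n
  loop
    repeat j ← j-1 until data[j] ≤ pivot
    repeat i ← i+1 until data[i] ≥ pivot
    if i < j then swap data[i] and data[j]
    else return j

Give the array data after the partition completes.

5 3 13 4 9 12 17 15

pivot = data[0] = 15; i = -1, j = 8
j→7 (data[7]=5≤15), i→0 (data[0]=15≥15); i<j, swap → 5 3 17 4 9 12 13 15
j→6 (data[6]=13≤15), i→2 (data[2]=17≥15); i<j, swap → 5 3 13 4 9 12 17 15
j→5, i→6; i≥j, return j=5. data = 5 3 13 4 9 12 17 15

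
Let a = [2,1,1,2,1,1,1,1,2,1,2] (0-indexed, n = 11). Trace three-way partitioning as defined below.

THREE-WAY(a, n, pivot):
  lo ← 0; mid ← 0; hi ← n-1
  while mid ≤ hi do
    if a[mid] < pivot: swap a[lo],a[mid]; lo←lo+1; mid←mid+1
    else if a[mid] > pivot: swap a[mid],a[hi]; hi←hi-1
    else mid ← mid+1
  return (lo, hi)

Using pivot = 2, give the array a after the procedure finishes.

pivot = 2; lo=0, mid=0, hi=10
a[mid]=2=2: mid=1
a[mid]=1<2: swap a[0],a[1]; lo=1,mid=2 → [1,2,1,2,1,1,1,1,2,1,2]
a[mid]=1<2: swap a[1],a[2]; lo=2,mid=3 → [1,1,2,2,1,1,1,1,2,1,2]
a[mid]=2=2: mid=4
a[mid]=1<2: swap a[2],a[4]; lo=3,mid=5 → [1,1,1,2,2,1,1,1,2,1,2]
a[mid]=1<2: swap a[3],a[5]; lo=4,mid=6 → [1,1,1,1,2,2,1,1,2,1,2]
a[mid]=1<2: swap a[4],a[6]; lo=5,mid=7 → [1,1,1,1,1,2,2,1,2,1,2]
a[mid]=1<2: swap a[5],a[7]; lo=6,mid=8 → [1,1,1,1,1,1,2,2,2,1,2]
a[mid]=2=2: mid=9
a[mid]=1<2: swap a[6],a[9]; lo=7,mid=10 → [1,1,1,1,1,1,1,2,2,2,2]
a[mid]=2=2: mid=11
end: lo=7, hi=10; a = [1,1,1,1,1,1,1,2,2,2,2]

[1,1,1,1,1,1,1,2,2,2,2]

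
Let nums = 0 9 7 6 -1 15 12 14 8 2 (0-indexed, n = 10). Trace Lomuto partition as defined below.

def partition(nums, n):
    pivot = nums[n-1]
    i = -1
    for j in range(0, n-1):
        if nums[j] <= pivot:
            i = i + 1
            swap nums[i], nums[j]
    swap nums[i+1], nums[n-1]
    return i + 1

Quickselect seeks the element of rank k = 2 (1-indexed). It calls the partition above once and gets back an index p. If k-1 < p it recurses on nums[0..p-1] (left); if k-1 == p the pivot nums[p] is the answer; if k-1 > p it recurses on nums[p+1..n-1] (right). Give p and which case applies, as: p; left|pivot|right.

pivot=2, i=-1
j=0: 0≤2, i=0, swap(0,0) ⇒ 0 9 7 6 -1 15 12 14 8 2
j=1: 9>2, skip
j=2: 7>2, skip
j=3: 6>2, skip
j=4: -1≤2, i=1, swap(1,4) ⇒ 0 -1 7 6 9 15 12 14 8 2
j=5: 15>2, skip
j=6: 12>2, skip
j=7: 14>2, skip
j=8: 8>2, skip
swap(2,9) ⇒ 0 -1 2 6 9 15 12 14 8 7; return 2
p = 2; k-1 = 1 < 2 ⇒ left

2; left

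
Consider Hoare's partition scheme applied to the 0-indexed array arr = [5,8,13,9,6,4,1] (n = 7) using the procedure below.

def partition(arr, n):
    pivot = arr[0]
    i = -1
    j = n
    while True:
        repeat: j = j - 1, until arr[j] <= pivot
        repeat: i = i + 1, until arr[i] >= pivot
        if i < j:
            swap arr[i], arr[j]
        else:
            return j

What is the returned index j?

1

pivot = arr[0] = 5; i = -1, j = 7
j→6 (arr[6]=1≤5), i→0 (arr[0]=5≥5); i<j, swap → [1,8,13,9,6,4,5]
j→5 (arr[5]=4≤5), i→1 (arr[1]=8≥5); i<j, swap → [1,4,13,9,6,8,5]
j→1, i→2; i≥j, return j=1. arr = [1,4,13,9,6,8,5]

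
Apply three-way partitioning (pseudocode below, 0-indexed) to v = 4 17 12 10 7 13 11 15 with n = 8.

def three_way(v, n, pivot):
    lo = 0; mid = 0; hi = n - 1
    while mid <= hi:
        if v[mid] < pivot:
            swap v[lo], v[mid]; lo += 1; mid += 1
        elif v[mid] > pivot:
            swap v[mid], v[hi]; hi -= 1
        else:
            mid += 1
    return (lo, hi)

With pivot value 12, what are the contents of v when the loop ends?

4 11 10 7 12 13 15 17

lo=0 mid=0 hi=7
4<12: swap(0,0), lo=1 mid=1 ⇒ 4 17 12 10 7 13 11 15
17>12: swap(1,7), hi=6 ⇒ 4 15 12 10 7 13 11 17
15>12: swap(1,6), hi=5 ⇒ 4 11 12 10 7 13 15 17
11<12: swap(1,1), lo=2 mid=2 ⇒ 4 11 12 10 7 13 15 17
12=12: mid=3
10<12: swap(2,3), lo=3 mid=4 ⇒ 4 11 10 12 7 13 15 17
7<12: swap(3,4), lo=4 mid=5 ⇒ 4 11 10 7 12 13 15 17
13>12: swap(5,5), hi=4 ⇒ 4 11 10 7 12 13 15 17
done. lo=4 hi=4; v=4 11 10 7 12 13 15 17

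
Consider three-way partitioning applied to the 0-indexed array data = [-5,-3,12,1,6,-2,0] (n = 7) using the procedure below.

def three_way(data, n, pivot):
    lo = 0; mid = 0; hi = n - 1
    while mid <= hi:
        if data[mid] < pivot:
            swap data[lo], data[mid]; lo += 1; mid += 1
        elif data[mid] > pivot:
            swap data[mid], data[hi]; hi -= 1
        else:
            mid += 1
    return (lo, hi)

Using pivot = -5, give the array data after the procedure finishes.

pivot = -5; lo=0, mid=0, hi=6
data[mid]=-5=-5: mid=1
data[mid]=-3>-5: swap data[1],data[6]; hi=5 → [-5,0,12,1,6,-2,-3]
data[mid]=0>-5: swap data[1],data[5]; hi=4 → [-5,-2,12,1,6,0,-3]
data[mid]=-2>-5: swap data[1],data[4]; hi=3 → [-5,6,12,1,-2,0,-3]
data[mid]=6>-5: swap data[1],data[3]; hi=2 → [-5,1,12,6,-2,0,-3]
data[mid]=1>-5: swap data[1],data[2]; hi=1 → [-5,12,1,6,-2,0,-3]
data[mid]=12>-5: swap data[1],data[1]; hi=0 → [-5,12,1,6,-2,0,-3]
end: lo=0, hi=0; data = [-5,12,1,6,-2,0,-3]

[-5,12,1,6,-2,0,-3]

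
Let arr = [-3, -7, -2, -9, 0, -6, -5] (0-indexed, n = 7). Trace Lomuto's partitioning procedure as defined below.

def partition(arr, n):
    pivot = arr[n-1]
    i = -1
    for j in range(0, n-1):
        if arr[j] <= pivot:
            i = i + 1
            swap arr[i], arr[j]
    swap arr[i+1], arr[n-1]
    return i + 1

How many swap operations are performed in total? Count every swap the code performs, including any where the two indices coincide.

4

pivot=-5, i=-1
j=0: -3>-5, skip
j=1: -7≤-5, i=0, swap(0,1) ⇒ [-7, -3, -2, -9, 0, -6, -5]
j=2: -2>-5, skip
j=3: -9≤-5, i=1, swap(1,3) ⇒ [-7, -9, -2, -3, 0, -6, -5]
j=4: 0>-5, skip
j=5: -6≤-5, i=2, swap(2,5) ⇒ [-7, -9, -6, -3, 0, -2, -5]
swap(3,6) ⇒ [-7, -9, -6, -5, 0, -2, -3]; return 3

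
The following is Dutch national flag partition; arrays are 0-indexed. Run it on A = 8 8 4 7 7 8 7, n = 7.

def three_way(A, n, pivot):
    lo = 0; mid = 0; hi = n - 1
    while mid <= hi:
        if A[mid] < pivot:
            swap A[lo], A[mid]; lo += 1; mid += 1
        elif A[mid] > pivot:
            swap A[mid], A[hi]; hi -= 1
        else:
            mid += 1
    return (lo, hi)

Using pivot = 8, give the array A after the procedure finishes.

lo=0 mid=0 hi=6
8=8: mid=1
8=8: mid=2
4<8: swap(0,2), lo=1 mid=3 ⇒ 4 8 8 7 7 8 7
7<8: swap(1,3), lo=2 mid=4 ⇒ 4 7 8 8 7 8 7
7<8: swap(2,4), lo=3 mid=5 ⇒ 4 7 7 8 8 8 7
8=8: mid=6
7<8: swap(3,6), lo=4 mid=7 ⇒ 4 7 7 7 8 8 8
done. lo=4 hi=6; A=4 7 7 7 8 8 8

4 7 7 7 8 8 8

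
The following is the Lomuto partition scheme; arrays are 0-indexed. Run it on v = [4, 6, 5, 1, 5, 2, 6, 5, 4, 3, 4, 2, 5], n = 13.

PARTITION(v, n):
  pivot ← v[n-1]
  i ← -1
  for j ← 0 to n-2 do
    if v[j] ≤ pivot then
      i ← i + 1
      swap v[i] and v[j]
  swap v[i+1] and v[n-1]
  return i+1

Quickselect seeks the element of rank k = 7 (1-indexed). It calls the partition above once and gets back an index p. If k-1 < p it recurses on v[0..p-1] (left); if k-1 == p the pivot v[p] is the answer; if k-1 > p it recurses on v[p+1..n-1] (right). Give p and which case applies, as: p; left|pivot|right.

pivot = v[12] = 5; i = -1
j=0: v[0]=4 ≤ 5 → i=0, swap v[0],v[0] (no change) → [4, 6, 5, 1, 5, 2, 6, 5, 4, 3, 4, 2, 5]
j=1: v[1]=6 > 5 → no swap
j=2: v[2]=5 ≤ 5 → i=1, swap v[1],v[2] → [4, 5, 6, 1, 5, 2, 6, 5, 4, 3, 4, 2, 5]
j=3: v[3]=1 ≤ 5 → i=2, swap v[2],v[3] → [4, 5, 1, 6, 5, 2, 6, 5, 4, 3, 4, 2, 5]
j=4: v[4]=5 ≤ 5 → i=3, swap v[3],v[4] → [4, 5, 1, 5, 6, 2, 6, 5, 4, 3, 4, 2, 5]
j=5: v[5]=2 ≤ 5 → i=4, swap v[4],v[5] → [4, 5, 1, 5, 2, 6, 6, 5, 4, 3, 4, 2, 5]
j=6: v[6]=6 > 5 → no swap
j=7: v[7]=5 ≤ 5 → i=5, swap v[5],v[7] → [4, 5, 1, 5, 2, 5, 6, 6, 4, 3, 4, 2, 5]
j=8: v[8]=4 ≤ 5 → i=6, swap v[6],v[8] → [4, 5, 1, 5, 2, 5, 4, 6, 6, 3, 4, 2, 5]
j=9: v[9]=3 ≤ 5 → i=7, swap v[7],v[9] → [4, 5, 1, 5, 2, 5, 4, 3, 6, 6, 4, 2, 5]
j=10: v[10]=4 ≤ 5 → i=8, swap v[8],v[10] → [4, 5, 1, 5, 2, 5, 4, 3, 4, 6, 6, 2, 5]
j=11: v[11]=2 ≤ 5 → i=9, swap v[9],v[11] → [4, 5, 1, 5, 2, 5, 4, 3, 4, 2, 6, 6, 5]
final swap v[10],v[12] → [4, 5, 1, 5, 2, 5, 4, 3, 4, 2, 5, 6, 6]; return 10
p = 10; k-1 = 6 < 10 ⇒ left

10; left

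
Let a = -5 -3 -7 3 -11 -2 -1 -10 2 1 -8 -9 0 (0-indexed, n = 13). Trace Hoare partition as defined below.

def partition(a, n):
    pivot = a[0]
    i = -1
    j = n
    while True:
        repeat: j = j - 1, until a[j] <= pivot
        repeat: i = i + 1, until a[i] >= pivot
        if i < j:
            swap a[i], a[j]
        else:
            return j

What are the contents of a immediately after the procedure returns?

-9 -8 -7 -10 -11 -2 -1 3 2 1 -3 -5 0

pivot = a[0] = -5; i = -1, j = 13
j→11 (a[11]=-9≤-5), i→0 (a[0]=-5≥-5); i<j, swap → -9 -3 -7 3 -11 -2 -1 -10 2 1 -8 -5 0
j→10 (a[10]=-8≤-5), i→1 (a[1]=-3≥-5); i<j, swap → -9 -8 -7 3 -11 -2 -1 -10 2 1 -3 -5 0
j→7 (a[7]=-10≤-5), i→3 (a[3]=3≥-5); i<j, swap → -9 -8 -7 -10 -11 -2 -1 3 2 1 -3 -5 0
j→4, i→5; i≥j, return j=4. a = -9 -8 -7 -10 -11 -2 -1 3 2 1 -3 -5 0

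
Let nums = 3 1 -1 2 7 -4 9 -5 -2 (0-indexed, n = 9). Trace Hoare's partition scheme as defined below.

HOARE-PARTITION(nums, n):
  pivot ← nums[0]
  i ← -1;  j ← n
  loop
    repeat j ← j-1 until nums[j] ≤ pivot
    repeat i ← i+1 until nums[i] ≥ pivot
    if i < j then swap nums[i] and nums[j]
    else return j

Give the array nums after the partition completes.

pivot=3
j stops at 8 (-2), i stops at 0 (3); swap ⇒ -2 1 -1 2 7 -4 9 -5 3
j stops at 7 (-5), i stops at 4 (7); swap ⇒ -2 1 -1 2 -5 -4 9 7 3
j stops at 5, i stops at 6; i≥j ⇒ return 5. nums=-2 1 -1 2 -5 -4 9 7 3

-2 1 -1 2 -5 -4 9 7 3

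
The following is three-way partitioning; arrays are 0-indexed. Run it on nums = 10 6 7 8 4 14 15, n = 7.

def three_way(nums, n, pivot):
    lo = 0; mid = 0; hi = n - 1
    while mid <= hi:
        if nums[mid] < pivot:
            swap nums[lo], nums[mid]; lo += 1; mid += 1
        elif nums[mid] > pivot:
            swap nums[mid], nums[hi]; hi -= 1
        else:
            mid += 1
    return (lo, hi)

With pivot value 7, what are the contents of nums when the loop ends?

4 6 7 8 14 15 10

lo=0 mid=0 hi=6
10>7: swap(0,6), hi=5 ⇒ 15 6 7 8 4 14 10
15>7: swap(0,5), hi=4 ⇒ 14 6 7 8 4 15 10
14>7: swap(0,4), hi=3 ⇒ 4 6 7 8 14 15 10
4<7: swap(0,0), lo=1 mid=1 ⇒ 4 6 7 8 14 15 10
6<7: swap(1,1), lo=2 mid=2 ⇒ 4 6 7 8 14 15 10
7=7: mid=3
8>7: swap(3,3), hi=2 ⇒ 4 6 7 8 14 15 10
done. lo=2 hi=2; nums=4 6 7 8 14 15 10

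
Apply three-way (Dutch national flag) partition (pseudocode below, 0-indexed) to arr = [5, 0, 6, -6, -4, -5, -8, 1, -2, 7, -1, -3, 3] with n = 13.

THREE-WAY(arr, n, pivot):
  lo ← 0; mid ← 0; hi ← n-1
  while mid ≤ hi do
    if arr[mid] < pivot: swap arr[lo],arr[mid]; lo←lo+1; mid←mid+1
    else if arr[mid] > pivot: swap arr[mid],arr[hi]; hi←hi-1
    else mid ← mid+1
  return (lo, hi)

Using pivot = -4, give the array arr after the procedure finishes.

[-8, -5, -6, -4, 6, 0, 1, -2, 7, -1, -3, 3, 5]

lo=0 mid=0 hi=12
5>-4: swap(0,12), hi=11 ⇒ [3, 0, 6, -6, -4, -5, -8, 1, -2, 7, -1, -3, 5]
3>-4: swap(0,11), hi=10 ⇒ [-3, 0, 6, -6, -4, -5, -8, 1, -2, 7, -1, 3, 5]
-3>-4: swap(0,10), hi=9 ⇒ [-1, 0, 6, -6, -4, -5, -8, 1, -2, 7, -3, 3, 5]
-1>-4: swap(0,9), hi=8 ⇒ [7, 0, 6, -6, -4, -5, -8, 1, -2, -1, -3, 3, 5]
7>-4: swap(0,8), hi=7 ⇒ [-2, 0, 6, -6, -4, -5, -8, 1, 7, -1, -3, 3, 5]
-2>-4: swap(0,7), hi=6 ⇒ [1, 0, 6, -6, -4, -5, -8, -2, 7, -1, -3, 3, 5]
1>-4: swap(0,6), hi=5 ⇒ [-8, 0, 6, -6, -4, -5, 1, -2, 7, -1, -3, 3, 5]
-8<-4: swap(0,0), lo=1 mid=1 ⇒ [-8, 0, 6, -6, -4, -5, 1, -2, 7, -1, -3, 3, 5]
0>-4: swap(1,5), hi=4 ⇒ [-8, -5, 6, -6, -4, 0, 1, -2, 7, -1, -3, 3, 5]
-5<-4: swap(1,1), lo=2 mid=2 ⇒ [-8, -5, 6, -6, -4, 0, 1, -2, 7, -1, -3, 3, 5]
6>-4: swap(2,4), hi=3 ⇒ [-8, -5, -4, -6, 6, 0, 1, -2, 7, -1, -3, 3, 5]
-4=-4: mid=3
-6<-4: swap(2,3), lo=3 mid=4 ⇒ [-8, -5, -6, -4, 6, 0, 1, -2, 7, -1, -3, 3, 5]
done. lo=3 hi=3; arr=[-8, -5, -6, -4, 6, 0, 1, -2, 7, -1, -3, 3, 5]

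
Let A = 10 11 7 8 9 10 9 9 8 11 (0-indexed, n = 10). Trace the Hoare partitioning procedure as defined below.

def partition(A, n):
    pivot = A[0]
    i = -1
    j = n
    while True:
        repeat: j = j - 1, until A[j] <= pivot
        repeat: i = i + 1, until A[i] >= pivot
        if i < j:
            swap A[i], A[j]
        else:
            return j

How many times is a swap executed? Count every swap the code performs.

pivot = A[0] = 10; i = -1, j = 10
j→8 (A[8]=8≤10), i→0 (A[0]=10≥10); i<j, swap → 8 11 7 8 9 10 9 9 10 11
j→7 (A[7]=9≤10), i→1 (A[1]=11≥10); i<j, swap → 8 9 7 8 9 10 9 11 10 11
j→6 (A[6]=9≤10), i→5 (A[5]=10≥10); i<j, swap → 8 9 7 8 9 9 10 11 10 11
j→5, i→6; i≥j, return j=5. A = 8 9 7 8 9 9 10 11 10 11

3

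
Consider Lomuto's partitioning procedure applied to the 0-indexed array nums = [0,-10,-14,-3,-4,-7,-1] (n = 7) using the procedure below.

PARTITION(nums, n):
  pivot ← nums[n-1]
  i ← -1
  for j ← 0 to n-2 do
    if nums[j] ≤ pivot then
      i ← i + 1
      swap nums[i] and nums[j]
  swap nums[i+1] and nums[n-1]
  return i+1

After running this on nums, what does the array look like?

[-10,-14,-3,-4,-7,-1,0]

pivot = nums[6] = -1; i = -1
j=0: nums[0]=0 > -1 → no swap
j=1: nums[1]=-10 ≤ -1 → i=0, swap nums[0],nums[1] → [-10,0,-14,-3,-4,-7,-1]
j=2: nums[2]=-14 ≤ -1 → i=1, swap nums[1],nums[2] → [-10,-14,0,-3,-4,-7,-1]
j=3: nums[3]=-3 ≤ -1 → i=2, swap nums[2],nums[3] → [-10,-14,-3,0,-4,-7,-1]
j=4: nums[4]=-4 ≤ -1 → i=3, swap nums[3],nums[4] → [-10,-14,-3,-4,0,-7,-1]
j=5: nums[5]=-7 ≤ -1 → i=4, swap nums[4],nums[5] → [-10,-14,-3,-4,-7,0,-1]
final swap nums[5],nums[6] → [-10,-14,-3,-4,-7,-1,0]; return 5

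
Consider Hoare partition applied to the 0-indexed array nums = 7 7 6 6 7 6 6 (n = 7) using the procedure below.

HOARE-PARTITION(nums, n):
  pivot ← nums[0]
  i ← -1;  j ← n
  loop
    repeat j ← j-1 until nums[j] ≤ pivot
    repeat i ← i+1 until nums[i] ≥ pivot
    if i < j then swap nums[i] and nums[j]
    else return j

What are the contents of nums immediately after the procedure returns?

pivot = nums[0] = 7; i = -1, j = 7
j→6 (nums[6]=6≤7), i→0 (nums[0]=7≥7); i<j, swap → 6 7 6 6 7 6 7
j→5 (nums[5]=6≤7), i→1 (nums[1]=7≥7); i<j, swap → 6 6 6 6 7 7 7
j→4, i→4; i≥j, return j=4. nums = 6 6 6 6 7 7 7

6 6 6 6 7 7 7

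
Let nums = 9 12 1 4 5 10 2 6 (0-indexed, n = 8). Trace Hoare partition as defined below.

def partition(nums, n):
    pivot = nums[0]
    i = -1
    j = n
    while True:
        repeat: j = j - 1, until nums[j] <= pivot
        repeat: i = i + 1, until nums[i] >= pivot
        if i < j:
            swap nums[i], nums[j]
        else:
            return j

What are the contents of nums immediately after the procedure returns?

6 2 1 4 5 10 12 9

pivot = nums[0] = 9; i = -1, j = 8
j→7 (nums[7]=6≤9), i→0 (nums[0]=9≥9); i<j, swap → 6 12 1 4 5 10 2 9
j→6 (nums[6]=2≤9), i→1 (nums[1]=12≥9); i<j, swap → 6 2 1 4 5 10 12 9
j→4, i→5; i≥j, return j=4. nums = 6 2 1 4 5 10 12 9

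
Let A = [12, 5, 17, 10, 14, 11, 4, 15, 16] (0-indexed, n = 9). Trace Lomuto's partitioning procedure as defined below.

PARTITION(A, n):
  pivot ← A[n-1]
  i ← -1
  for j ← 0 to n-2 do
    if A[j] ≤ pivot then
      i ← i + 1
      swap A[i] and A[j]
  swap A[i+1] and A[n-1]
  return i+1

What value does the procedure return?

pivot = A[8] = 16; i = -1
j=0: A[0]=12 ≤ 16 → i=0, swap A[0],A[0] (no change) → [12, 5, 17, 10, 14, 11, 4, 15, 16]
j=1: A[1]=5 ≤ 16 → i=1, swap A[1],A[1] (no change) → [12, 5, 17, 10, 14, 11, 4, 15, 16]
j=2: A[2]=17 > 16 → no swap
j=3: A[3]=10 ≤ 16 → i=2, swap A[2],A[3] → [12, 5, 10, 17, 14, 11, 4, 15, 16]
j=4: A[4]=14 ≤ 16 → i=3, swap A[3],A[4] → [12, 5, 10, 14, 17, 11, 4, 15, 16]
j=5: A[5]=11 ≤ 16 → i=4, swap A[4],A[5] → [12, 5, 10, 14, 11, 17, 4, 15, 16]
j=6: A[6]=4 ≤ 16 → i=5, swap A[5],A[6] → [12, 5, 10, 14, 11, 4, 17, 15, 16]
j=7: A[7]=15 ≤ 16 → i=6, swap A[6],A[7] → [12, 5, 10, 14, 11, 4, 15, 17, 16]
final swap A[7],A[8] → [12, 5, 10, 14, 11, 4, 15, 16, 17]; return 7

7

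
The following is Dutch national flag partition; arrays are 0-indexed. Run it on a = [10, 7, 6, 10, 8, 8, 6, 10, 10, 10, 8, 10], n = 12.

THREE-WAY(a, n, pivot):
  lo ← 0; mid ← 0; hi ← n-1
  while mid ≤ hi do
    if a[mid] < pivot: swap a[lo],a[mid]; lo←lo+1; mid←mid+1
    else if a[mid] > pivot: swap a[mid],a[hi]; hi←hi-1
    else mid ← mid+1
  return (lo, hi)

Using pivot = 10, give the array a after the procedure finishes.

pivot = 10; lo=0, mid=0, hi=11
a[mid]=10=10: mid=1
a[mid]=7<10: swap a[0],a[1]; lo=1,mid=2 → [7, 10, 6, 10, 8, 8, 6, 10, 10, 10, 8, 10]
a[mid]=6<10: swap a[1],a[2]; lo=2,mid=3 → [7, 6, 10, 10, 8, 8, 6, 10, 10, 10, 8, 10]
a[mid]=10=10: mid=4
a[mid]=8<10: swap a[2],a[4]; lo=3,mid=5 → [7, 6, 8, 10, 10, 8, 6, 10, 10, 10, 8, 10]
a[mid]=8<10: swap a[3],a[5]; lo=4,mid=6 → [7, 6, 8, 8, 10, 10, 6, 10, 10, 10, 8, 10]
a[mid]=6<10: swap a[4],a[6]; lo=5,mid=7 → [7, 6, 8, 8, 6, 10, 10, 10, 10, 10, 8, 10]
a[mid]=10=10: mid=8
a[mid]=10=10: mid=9
a[mid]=10=10: mid=10
a[mid]=8<10: swap a[5],a[10]; lo=6,mid=11 → [7, 6, 8, 8, 6, 8, 10, 10, 10, 10, 10, 10]
a[mid]=10=10: mid=12
end: lo=6, hi=11; a = [7, 6, 8, 8, 6, 8, 10, 10, 10, 10, 10, 10]

[7, 6, 8, 8, 6, 8, 10, 10, 10, 10, 10, 10]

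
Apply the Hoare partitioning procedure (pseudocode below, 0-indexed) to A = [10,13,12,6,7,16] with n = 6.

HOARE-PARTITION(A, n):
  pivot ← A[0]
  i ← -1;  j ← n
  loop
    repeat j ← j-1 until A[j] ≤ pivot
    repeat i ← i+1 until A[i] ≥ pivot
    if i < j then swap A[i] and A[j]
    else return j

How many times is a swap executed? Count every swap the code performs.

2

pivot = A[0] = 10; i = -1, j = 6
j→4 (A[4]=7≤10), i→0 (A[0]=10≥10); i<j, swap → [7,13,12,6,10,16]
j→3 (A[3]=6≤10), i→1 (A[1]=13≥10); i<j, swap → [7,6,12,13,10,16]
j→1, i→2; i≥j, return j=1. A = [7,6,12,13,10,16]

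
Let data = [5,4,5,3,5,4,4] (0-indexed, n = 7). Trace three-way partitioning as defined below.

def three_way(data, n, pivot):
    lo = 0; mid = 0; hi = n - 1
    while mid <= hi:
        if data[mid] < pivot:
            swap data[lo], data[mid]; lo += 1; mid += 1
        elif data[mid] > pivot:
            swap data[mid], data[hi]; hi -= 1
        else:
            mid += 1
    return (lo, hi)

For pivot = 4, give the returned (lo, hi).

pivot = 4; lo=0, mid=0, hi=6
data[mid]=5>4: swap data[0],data[6]; hi=5 → [4,4,5,3,5,4,5]
data[mid]=4=4: mid=1
data[mid]=4=4: mid=2
data[mid]=5>4: swap data[2],data[5]; hi=4 → [4,4,4,3,5,5,5]
data[mid]=4=4: mid=3
data[mid]=3<4: swap data[0],data[3]; lo=1,mid=4 → [3,4,4,4,5,5,5]
data[mid]=5>4: swap data[4],data[4]; hi=3 → [3,4,4,4,5,5,5]
end: lo=1, hi=3; data = [3,4,4,4,5,5,5]

(1, 3)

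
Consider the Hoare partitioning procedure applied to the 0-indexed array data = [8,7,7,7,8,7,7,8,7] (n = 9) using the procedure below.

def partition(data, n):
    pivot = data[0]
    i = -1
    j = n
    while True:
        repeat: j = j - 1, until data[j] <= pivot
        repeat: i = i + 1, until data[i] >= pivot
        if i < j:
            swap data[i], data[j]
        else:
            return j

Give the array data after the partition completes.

pivot = data[0] = 8; i = -1, j = 9
j→8 (data[8]=7≤8), i→0 (data[0]=8≥8); i<j, swap → [7,7,7,7,8,7,7,8,8]
j→7 (data[7]=8≤8), i→4 (data[4]=8≥8); i<j, swap → [7,7,7,7,8,7,7,8,8]
j→6, i→7; i≥j, return j=6. data = [7,7,7,7,8,7,7,8,8]

[7,7,7,7,8,7,7,8,8]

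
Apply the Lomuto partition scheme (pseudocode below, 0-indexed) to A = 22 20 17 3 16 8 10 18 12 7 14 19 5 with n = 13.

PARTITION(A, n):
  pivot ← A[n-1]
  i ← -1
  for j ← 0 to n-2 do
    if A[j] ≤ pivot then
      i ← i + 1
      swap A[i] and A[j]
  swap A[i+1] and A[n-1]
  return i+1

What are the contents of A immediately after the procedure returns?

3 5 17 22 16 8 10 18 12 7 14 19 20

pivot = A[12] = 5; i = -1
j=0: A[0]=22 > 5 → no swap
j=1: A[1]=20 > 5 → no swap
j=2: A[2]=17 > 5 → no swap
j=3: A[3]=3 ≤ 5 → i=0, swap A[0],A[3] → 3 20 17 22 16 8 10 18 12 7 14 19 5
j=4: A[4]=16 > 5 → no swap
j=5: A[5]=8 > 5 → no swap
j=6: A[6]=10 > 5 → no swap
j=7: A[7]=18 > 5 → no swap
j=8: A[8]=12 > 5 → no swap
j=9: A[9]=7 > 5 → no swap
j=10: A[10]=14 > 5 → no swap
j=11: A[11]=19 > 5 → no swap
final swap A[1],A[12] → 3 5 17 22 16 8 10 18 12 7 14 19 20; return 1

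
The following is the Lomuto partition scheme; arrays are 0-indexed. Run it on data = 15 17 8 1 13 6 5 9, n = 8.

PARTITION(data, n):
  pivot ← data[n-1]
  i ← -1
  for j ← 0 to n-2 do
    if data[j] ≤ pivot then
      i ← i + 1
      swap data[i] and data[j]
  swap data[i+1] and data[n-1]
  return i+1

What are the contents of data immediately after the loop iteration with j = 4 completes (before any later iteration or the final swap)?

8 1 15 17 13 6 5 9

pivot=9, i=-1
j=0: 15>9, skip
j=1: 17>9, skip
j=2: 8≤9, i=0, swap(0,2) ⇒ 8 17 15 1 13 6 5 9
j=3: 1≤9, i=1, swap(1,3) ⇒ 8 1 15 17 13 6 5 9
j=4: 13>9, skip
(after j=4) data = 8 1 15 17 13 6 5 9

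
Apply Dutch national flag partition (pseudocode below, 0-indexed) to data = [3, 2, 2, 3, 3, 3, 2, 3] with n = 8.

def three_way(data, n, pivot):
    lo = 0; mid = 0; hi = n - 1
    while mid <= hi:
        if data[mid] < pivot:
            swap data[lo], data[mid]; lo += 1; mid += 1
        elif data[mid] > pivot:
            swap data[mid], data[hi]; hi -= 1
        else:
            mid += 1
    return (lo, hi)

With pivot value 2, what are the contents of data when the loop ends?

[2, 2, 2, 3, 3, 3, 3, 3]

lo=0 mid=0 hi=7
3>2: swap(0,7), hi=6 ⇒ [3, 2, 2, 3, 3, 3, 2, 3]
3>2: swap(0,6), hi=5 ⇒ [2, 2, 2, 3, 3, 3, 3, 3]
2=2: mid=1
2=2: mid=2
2=2: mid=3
3>2: swap(3,5), hi=4 ⇒ [2, 2, 2, 3, 3, 3, 3, 3]
3>2: swap(3,4), hi=3 ⇒ [2, 2, 2, 3, 3, 3, 3, 3]
3>2: swap(3,3), hi=2 ⇒ [2, 2, 2, 3, 3, 3, 3, 3]
done. lo=0 hi=2; data=[2, 2, 2, 3, 3, 3, 3, 3]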